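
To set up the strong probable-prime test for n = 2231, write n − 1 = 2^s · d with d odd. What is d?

1115

Halving: 2230 → 1115; 1115 is odd.
So 2230 = 2^1 · 1115.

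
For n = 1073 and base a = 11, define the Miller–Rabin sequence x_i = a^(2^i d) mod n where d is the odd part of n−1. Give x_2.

n − 1 = 1072 = 2^4 · 67, so s = 4 and d = 67.
x_0 = 11^67 mod 1073 = 677.
x_1 = 677^2 mod 1073 = 158.
x_2 = 158^2 mod 1073 = 285.

285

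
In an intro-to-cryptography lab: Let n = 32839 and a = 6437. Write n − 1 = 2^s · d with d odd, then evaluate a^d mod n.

n − 1 = 32838 = 2^1 · 16419, so s = 1 and d = 16419.
6437^16419 mod 32839 = 32838.

32838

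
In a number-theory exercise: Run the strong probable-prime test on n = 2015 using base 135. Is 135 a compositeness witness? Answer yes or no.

n − 1 = 2014 = 2^1 · 1007, so s = 1 and d = 1007.
Repeated squaring mod 2015: 135^1 ≡ 135, 135^2 ≡ 90, 135^4 ≡ 40, 135^8 ≡ 1600, 135^16 ≡ 950, 135^32 ≡ 1795, 135^64 ≡ 40, 135^128 ≡ 1600, 135^256 ≡ 950, 135^512 ≡ 1795.
1007 = 512 + 256 + 128 + 64 + 32 + 8 + 4 + 2 + 1, so 135^1007 ≡ 1795·950·1600·40·1795·1600·40·90·135 ≡ 840 (mod 2015).
x_0 = 135^1007 mod 2015 = 840.
x_0 ∉ {1, 2014} and s = 1, so 135 is a Miller–Rabin witness and 2015 is composite.

yes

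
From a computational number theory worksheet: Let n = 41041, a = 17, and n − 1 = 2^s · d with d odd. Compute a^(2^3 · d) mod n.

1

n − 1 = 41040 = 2^4 · 2565, so s = 4 and d = 2565.
x_0 = 17^2565 mod 41041 = 33032.
x_1 = 33032^2 mod 41041 = 38039.
x_2 = 38039^2 mod 41041 = 24025.
x_3 = 24025^2 mod 41041 = 1.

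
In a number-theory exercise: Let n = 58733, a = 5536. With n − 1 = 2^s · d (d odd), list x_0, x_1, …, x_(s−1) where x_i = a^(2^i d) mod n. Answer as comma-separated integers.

58732, 1

n − 1 = 58732 = 2^2 · 14683, so s = 2 and d = 14683.
x_0 = 5536^14683 mod 58733 = 58732.
x_1 = 58732^2 mod 58733 = 1.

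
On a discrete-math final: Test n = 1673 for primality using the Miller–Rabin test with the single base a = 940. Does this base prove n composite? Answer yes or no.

yes

n − 1 = 1672 = 2^3 · 209, so s = 3 and d = 209.
Repeated squaring mod 1673: 940^1 ≡ 940, 940^2 ≡ 256, 940^4 ≡ 289, 940^8 ≡ 1544, 940^16 ≡ 1584, 940^32 ≡ 1229, 940^64 ≡ 1395, 940^128 ≡ 326.
209 = 128 + 64 + 16 + 1, so 940^209 ≡ 326·1395·1584·940 ≡ 1187 (mod 1673).
x_0 = 940^209 mod 1673 = 1187.
x_0 is neither 1 nor 1672, so continue squaring.
x_1 = 1187^2 mod 1673 = 303.
x_2 = 303^2 mod 1673 = 1467.
Reached i = s−1 = 2 without hitting −1: 940 is a Miller–Rabin witness and 1673 is composite.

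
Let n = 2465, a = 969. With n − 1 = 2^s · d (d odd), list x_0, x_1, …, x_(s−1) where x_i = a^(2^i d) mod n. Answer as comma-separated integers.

n − 1 = 2464 = 2^5 · 77, so s = 5 and d = 77.
x_0 = 969^77 mod 2465 = 969.
x_1 = 969^2 mod 2465 = 2261.
x_2 = 2261^2 mod 2465 = 2176.
x_3 = 2176^2 mod 2465 = 2176.
x_4 = 2176^2 mod 2465 = 2176.

969, 2261, 2176, 2176, 2176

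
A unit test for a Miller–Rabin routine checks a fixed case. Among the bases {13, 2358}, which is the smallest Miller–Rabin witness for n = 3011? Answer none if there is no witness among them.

none

n − 1 = 3010 = 2^1 · 1505, so s = 1 and d = 1505.
Base 13: x_0 = 13^1505 mod 3011 = 3010. x_0 = 3010 ≡ −1, so 13 is not a witness.
Base 2358: x_0 = 2358^1505 mod 3011 = 1. x_0 = 1, so 2358 is not a witness.
No listed base is a witness for 3011.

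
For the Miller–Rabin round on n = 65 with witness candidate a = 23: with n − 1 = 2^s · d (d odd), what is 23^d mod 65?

n − 1 = 64 = 2^6 · 1, so s = 6 and d = 1.
23^1 mod 65 = 23.

23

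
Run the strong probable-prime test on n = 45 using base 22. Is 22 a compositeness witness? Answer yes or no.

yes

n − 1 = 44 = 2^2 · 11, so s = 2 and d = 11.
Repeated squaring mod 45: 22^1 ≡ 22, 22^2 ≡ 34, 22^4 ≡ 31, 22^8 ≡ 16.
11 = 8 + 2 + 1, so 22^11 ≡ 16·34·22 ≡ 43 (mod 45).
x_0 = 22^11 mod 45 = 43.
x_0 is neither 1 nor 44, so continue squaring.
x_1 = 43^2 mod 45 = 4.
Reached i = s−1 = 1 without hitting −1: 22 is a Miller–Rabin witness and 45 is composite.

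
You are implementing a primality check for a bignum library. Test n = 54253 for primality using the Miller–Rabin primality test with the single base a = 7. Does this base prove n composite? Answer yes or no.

n − 1 = 54252 = 2^2 · 13563, so s = 2 and d = 13563.
Repeated squaring mod 54253: 7^1 ≡ 7, 7^2 ≡ 49, 7^4 ≡ 2401, 7^8 ≡ 13983, 7^16 ≡ 50730, 7^32 ≡ 41845, 7^64 ≡ 42703, 7^128 ≡ 48626, 7^256 ≡ 33630, 7^512 ≡ 18862, 7^1024 ≡ 38123, 7^2048 ≡ 33765, 7^4096 ≡ 2683, 7^8192 ≡ 37093.
13563 = 8192 + 4096 + 1024 + 128 + 64 + 32 + 16 + 8 + 2 + 1, so 7^13563 ≡ 37093·2683·38123·48626·42703·41845·50730·13983·49·7 ≡ 40522 (mod 54253).
x_0 = 7^13563 mod 54253 = 40522.
x_0 is neither 1 nor 54252, so continue squaring.
x_1 = 40522^2 mod 54253 = 11186.
Reached i = s−1 = 1 without hitting −1: 7 is a Miller–Rabin witness and 54253 is composite.

yes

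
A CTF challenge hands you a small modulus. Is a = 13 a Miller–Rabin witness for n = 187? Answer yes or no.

n − 1 = 186 = 2^1 · 93, so s = 1 and d = 93.
x_0 = 13^93 mod 187 = 30.
x_0 ∉ {1, 186} and s = 1, so 13 is a Miller–Rabin witness and 187 is composite.

yes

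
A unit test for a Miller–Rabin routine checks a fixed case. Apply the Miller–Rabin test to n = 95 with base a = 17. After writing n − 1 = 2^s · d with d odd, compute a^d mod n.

n − 1 = 94 = 2^1 · 47, so s = 1 and d = 47.
By repeated squaring, 17^47 ≡ 23 (mod 95).

23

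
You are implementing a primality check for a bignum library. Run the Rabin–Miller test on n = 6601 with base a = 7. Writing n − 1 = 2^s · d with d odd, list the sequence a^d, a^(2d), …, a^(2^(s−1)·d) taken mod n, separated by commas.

413, 5544, 1680

n − 1 = 6600 = 2^3 · 825, so s = 3 and d = 825.
x_0 = 7^825 mod 6601 = 413.
x_1 = 413^2 mod 6601 = 5544.
x_2 = 5544^2 mod 6601 = 1680.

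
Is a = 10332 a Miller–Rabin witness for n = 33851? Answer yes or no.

no

n − 1 = 33850 = 2^1 · 16925, so s = 1 and d = 16925.
Repeated squaring mod 33851: 10332^1 ≡ 10332, 10332^2 ≡ 18021, 10332^4 ≡ 23798, 10332^8 ≡ 17574, 10332^16 ≡ 22803, 10332^32 ≡ 25449, 10332^64 ≡ 14269, 10332^128 ≡ 24447, 10332^256 ≡ 16404, 10332^512 ≡ 9617, 10332^1024 ≡ 5757, 10332^2048 ≡ 2920, 10332^4096 ≡ 29799, 10332^8192 ≡ 969, 10332^16384 ≡ 24984.
16925 = 16384 + 512 + 16 + 8 + 4 + 1, so 10332^16925 ≡ 24984·9617·22803·17574·23798·10332 ≡ 33850 (mod 33851).
x_0 = 10332^16925 mod 33851 = 33850.
x_0 = 33850 ≡ −1, so 10332 is not a witness.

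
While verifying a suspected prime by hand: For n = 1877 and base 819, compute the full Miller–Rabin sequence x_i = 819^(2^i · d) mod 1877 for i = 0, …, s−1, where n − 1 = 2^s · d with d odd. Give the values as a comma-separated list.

n − 1 = 1876 = 2^2 · 469, so s = 2 and d = 469.
x_0 = 819^469 mod 1877 = 137.
x_1 = 137^2 mod 1877 = 1876.

137, 1876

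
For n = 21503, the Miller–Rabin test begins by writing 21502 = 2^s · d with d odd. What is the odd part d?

Halving: 21502 → 10751; 10751 is odd.
So 21502 = 2^1 · 10751.

10751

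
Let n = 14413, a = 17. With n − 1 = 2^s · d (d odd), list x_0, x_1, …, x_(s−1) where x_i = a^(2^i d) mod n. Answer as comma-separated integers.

4913, 10207

n − 1 = 14412 = 2^2 · 3603, so s = 2 and d = 3603.
x_0 = 17^3603 mod 14413 = 4913.
x_1 = 4913^2 mod 14413 = 10207.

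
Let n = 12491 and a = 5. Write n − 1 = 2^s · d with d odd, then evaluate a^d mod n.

n − 1 = 12490 = 2^1 · 6245, so s = 1 and d = 6245.
Repeated squaring mod 12491: 5^1 ≡ 5, 5^2 ≡ 25, 5^4 ≡ 625, 5^8 ≡ 3404, 5^16 ≡ 8059, 5^32 ≡ 6772, 5^64 ≡ 5523, 5^128 ≡ 507, 5^256 ≡ 7229, 5^512 ≡ 8588, 5^1024 ≡ 6880, 5^2048 ≡ 6001, 5^4096 ≡ 448.
6245 = 4096 + 2048 + 64 + 32 + 4 + 1, so 5^6245 ≡ 448·6001·5523·6772·625·5 ≡ 1 (mod 12491).

1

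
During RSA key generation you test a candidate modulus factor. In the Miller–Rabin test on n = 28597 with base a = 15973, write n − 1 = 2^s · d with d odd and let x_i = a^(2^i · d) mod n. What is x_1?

n − 1 = 28596 = 2^2 · 7149, so s = 2 and d = 7149.
Repeated squaring mod 28597: 15973^1 ≡ 15973, 15973^2 ≡ 22892, 15973^4 ≡ 3639, 15973^8 ≡ 1910, 15973^16 ≡ 16281, 15973^32 ≡ 5368, 15973^64 ≡ 18245, 15973^128 ≡ 10945, 15973^256 ≡ 192, 15973^512 ≡ 8267, 15973^1024 ≡ 25056, 15973^2048 ≡ 13195, 15973^4096 ≡ 9489.
7149 = 4096 + 2048 + 512 + 256 + 128 + 64 + 32 + 8 + 4 + 1, so 15973^7149 ≡ 9489·13195·8267·192·10945·18245·5368·1910·3639·15973 ≡ 23859 (mod 28597).
x_0 = 23859.
x_1 = 23859^2 mod 28597 = 28596.

28596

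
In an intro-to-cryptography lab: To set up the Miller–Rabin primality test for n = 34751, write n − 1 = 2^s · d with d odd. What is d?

Halving: 34750 → 17375; 17375 is odd.
So 34750 = 2^1 · 17375.

17375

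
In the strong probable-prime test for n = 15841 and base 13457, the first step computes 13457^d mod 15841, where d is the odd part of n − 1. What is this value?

2820

n − 1 = 15840 = 2^5 · 495, so s = 5 and d = 495.
13457^495 mod 15841 = 2820.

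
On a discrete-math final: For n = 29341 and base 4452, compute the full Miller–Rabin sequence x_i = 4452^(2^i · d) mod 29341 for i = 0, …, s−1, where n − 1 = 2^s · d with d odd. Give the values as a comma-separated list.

n − 1 = 29340 = 2^2 · 7335, so s = 2 and d = 7335.
x_0 = 4452^7335 mod 29341 = 24643.
x_1 = 24643^2 mod 29341 = 6772.

24643, 6772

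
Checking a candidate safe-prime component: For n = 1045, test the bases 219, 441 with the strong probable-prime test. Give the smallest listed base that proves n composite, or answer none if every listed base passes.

n − 1 = 1044 = 2^2 · 261, so s = 2 and d = 261.
Base 219: x_0 = 219^261 mod 1045 = 1044. x_0 = 1044 ≡ −1, so 219 is not a witness.
Base 441: x_0 = 441^261 mod 1045 = 1. x_0 = 1, so 441 is not a witness.
No listed base is a witness for 1045.

none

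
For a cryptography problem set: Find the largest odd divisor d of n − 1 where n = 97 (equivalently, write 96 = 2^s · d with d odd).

Halving: 96 → 48 → 24 → 12 → 6 → 3; 3 is odd.
So 96 = 2^5 · 3.

3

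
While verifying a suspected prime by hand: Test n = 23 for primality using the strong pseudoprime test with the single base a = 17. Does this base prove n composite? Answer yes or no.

n − 1 = 22 = 2^1 · 11, so s = 1 and d = 11.
Repeated squaring mod 23: 17^1 ≡ 17, 17^2 ≡ 13, 17^4 ≡ 8, 17^8 ≡ 18.
11 = 8 + 2 + 1, so 17^11 ≡ 18·13·17 ≡ 22 (mod 23).
x_0 = 17^11 mod 23 = 22.
x_0 = 22 ≡ −1, so 17 is not a witness.

no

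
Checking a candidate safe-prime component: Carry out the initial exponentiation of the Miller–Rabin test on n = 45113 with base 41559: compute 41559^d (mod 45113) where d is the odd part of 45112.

9276

n − 1 = 45112 = 2^3 · 5639, so s = 3 and d = 5639.
Repeated squaring mod 45113: 41559^1 ≡ 41559, 41559^2 ≡ 44389, 41559^4 ≡ 27933, 41559^8 ≡ 23154, 41559^16 ≡ 29937, 41559^32 ≡ 9111, 41559^64 ≡ 2401, 41559^128 ≡ 35450, 41559^256 ≡ 34772, 41559^512 ≡ 18471, 41559^1024 ≡ 33335, 41559^2048 ≡ 43922, 41559^4096 ≡ 19978.
5639 = 4096 + 1024 + 512 + 4 + 2 + 1, so 41559^5639 ≡ 19978·33335·18471·27933·44389·41559 ≡ 9276 (mod 45113).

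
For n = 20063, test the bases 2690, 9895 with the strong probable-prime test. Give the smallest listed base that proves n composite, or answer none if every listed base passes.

none

n − 1 = 20062 = 2^1 · 10031, so s = 1 and d = 10031.
Base 2690: x_0 = 2690^10031 mod 20063 = 1. x_0 = 1, so 2690 is not a witness.
Base 9895: x_0 = 9895^10031 mod 20063 = 1. x_0 = 1, so 9895 is not a witness.
No listed base is a witness for 20063.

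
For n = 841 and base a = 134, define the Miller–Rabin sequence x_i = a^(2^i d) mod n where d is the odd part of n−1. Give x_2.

494

n − 1 = 840 = 2^3 · 105, so s = 3 and d = 105.
x_0 = 134^105 mod 841 = 679.
x_1 = 679^2 mod 841 = 173.
x_2 = 173^2 mod 841 = 494.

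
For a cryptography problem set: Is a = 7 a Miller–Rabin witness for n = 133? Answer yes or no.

yes

n − 1 = 132 = 2^2 · 33, so s = 2 and d = 33.
Repeated squaring mod 133: 7^1 ≡ 7, 7^2 ≡ 49, 7^4 ≡ 7, 7^8 ≡ 49, 7^16 ≡ 7, 7^32 ≡ 49.
33 = 32 + 1, so 7^33 ≡ 49·7 ≡ 77 (mod 133).
x_0 = 7^33 mod 133 = 77.
x_0 is neither 1 nor 132, so continue squaring.
x_1 = 77^2 mod 133 = 77.
Reached i = s−1 = 1 without hitting −1: 7 is a Miller–Rabin witness and 133 is composite.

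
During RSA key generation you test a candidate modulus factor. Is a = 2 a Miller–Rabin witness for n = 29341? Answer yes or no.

no

n − 1 = 29340 = 2^2 · 7335, so s = 2 and d = 7335.
Repeated squaring mod 29341: 2^1 ≡ 2, 2^2 ≡ 4, 2^4 ≡ 16, 2^8 ≡ 256, 2^16 ≡ 6854, 2^32 ≡ 2375, 2^64 ≡ 7153, 2^128 ≡ 24046, 2^256 ≡ 16370, 2^512 ≡ 5547, 2^1024 ≡ 19841, 2^2048 ≡ 26425, 2^4096 ≡ 23507.
7335 = 4096 + 2048 + 1024 + 128 + 32 + 4 + 2 + 1, so 2^7335 ≡ 23507·26425·19841·24046·2375·16·4·2 ≡ 26424 (mod 29341).
x_0 = 2^7335 mod 29341 = 26424.
x_0 is neither 1 nor 29340, so continue squaring.
x_1 = 26424^2 mod 29341 = 29340.
x_1 ≡ −1, so 2 is not a witness.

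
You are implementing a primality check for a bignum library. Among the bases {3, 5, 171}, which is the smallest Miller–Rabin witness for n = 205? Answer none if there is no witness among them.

3

n − 1 = 204 = 2^2 · 51, so s = 2 and d = 51.
Base 3: x_0 = 3^51 mod 205 = 27. x_0 is neither 1 nor 204, so continue squaring. x_1 = 27^2 mod 205 = 114. Reached i = s−1 = 1 without hitting −1: 3 is a Miller–Rabin witness and 205 is composite.
Base 5: x_0 = 5^51 mod 205 = 200. x_0 is neither 1 nor 204, so continue squaring. x_1 = 200^2 mod 205 = 25. Reached i = s−1 = 1 without hitting −1: 5 is a Miller–Rabin witness and 205 is composite.
Base 171: x_0 = 171^51 mod 205 = 186. x_0 is neither 1 nor 204, so continue squaring. x_1 = 186^2 mod 205 = 156. Reached i = s−1 = 1 without hitting −1: 171 is a Miller–Rabin witness and 205 is composite.
The smallest witness among the given bases is 3.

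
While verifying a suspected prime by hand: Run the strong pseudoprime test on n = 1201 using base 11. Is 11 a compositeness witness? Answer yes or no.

n − 1 = 1200 = 2^4 · 75, so s = 4 and d = 75.
Repeated squaring mod 1201: 11^1 ≡ 11, 11^2 ≡ 121, 11^4 ≡ 229, 11^8 ≡ 798, 11^16 ≡ 274, 11^32 ≡ 614, 11^64 ≡ 1083.
75 = 64 + 8 + 2 + 1, so 11^75 ≡ 1083·798·121·11 ≡ 473 (mod 1201).
x_0 = 11^75 mod 1201 = 473.
x_0 is neither 1 nor 1200, so continue squaring.
x_1 = 473^2 mod 1201 = 343.
x_2 = 343^2 mod 1201 = 1152.
x_3 = 1152^2 mod 1201 = 1200.
x_3 ≡ −1, so 11 is not a witness.

no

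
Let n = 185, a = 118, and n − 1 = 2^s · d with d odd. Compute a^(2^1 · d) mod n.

44

n − 1 = 184 = 2^3 · 23, so s = 3 and d = 23.
x_0 = 118^23 mod 185 = 157.
x_1 = 157^2 mod 185 = 44.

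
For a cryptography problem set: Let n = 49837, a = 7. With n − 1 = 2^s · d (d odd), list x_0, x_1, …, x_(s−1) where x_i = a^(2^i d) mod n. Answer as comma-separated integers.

n − 1 = 49836 = 2^2 · 12459, so s = 2 and d = 12459.
x_0 = 7^12459 mod 49837 = 20768.
x_1 = 20768^2 mod 49837 = 20426.

20768, 20426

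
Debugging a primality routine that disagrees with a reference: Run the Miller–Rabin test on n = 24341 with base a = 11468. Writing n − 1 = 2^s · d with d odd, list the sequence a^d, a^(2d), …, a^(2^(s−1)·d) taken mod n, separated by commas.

14686, 17336

n − 1 = 24340 = 2^2 · 6085, so s = 2 and d = 6085.
x_0 = 11468^6085 mod 24341 = 14686.
x_1 = 14686^2 mod 24341 = 17336.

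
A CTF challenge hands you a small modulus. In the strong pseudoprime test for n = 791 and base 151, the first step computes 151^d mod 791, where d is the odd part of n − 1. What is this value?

n − 1 = 790 = 2^1 · 395, so s = 1 and d = 395.
Repeated squaring mod 791: 151^1 ≡ 151, 151^2 ≡ 653, 151^4 ≡ 60, 151^8 ≡ 436, 151^16 ≡ 256, 151^32 ≡ 674, 151^64 ≡ 242, 151^128 ≡ 30, 151^256 ≡ 109.
395 = 256 + 128 + 8 + 2 + 1, so 151^395 ≡ 109·30·436·653·151 ≡ 611 (mod 791).

611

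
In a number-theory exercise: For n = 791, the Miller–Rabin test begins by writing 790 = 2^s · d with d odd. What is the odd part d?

395

Halving: 790 → 395; 395 is odd.
So 790 = 2^1 · 395.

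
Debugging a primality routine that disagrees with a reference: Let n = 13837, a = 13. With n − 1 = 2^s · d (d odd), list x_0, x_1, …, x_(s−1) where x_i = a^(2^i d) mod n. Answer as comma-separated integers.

n − 1 = 13836 = 2^2 · 3459, so s = 2 and d = 3459.
x_0 = 13^3459 mod 13837 = 12958.
x_1 = 12958^2 mod 13837 = 11606.

12958, 11606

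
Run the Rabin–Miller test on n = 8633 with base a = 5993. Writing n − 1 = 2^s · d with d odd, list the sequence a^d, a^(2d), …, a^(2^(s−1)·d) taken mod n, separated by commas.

3163, 7555, 5262

n − 1 = 8632 = 2^3 · 1079, so s = 3 and d = 1079.
x_0 = 5993^1079 mod 8633 = 3163.
x_1 = 3163^2 mod 8633 = 7555.
x_2 = 7555^2 mod 8633 = 5262.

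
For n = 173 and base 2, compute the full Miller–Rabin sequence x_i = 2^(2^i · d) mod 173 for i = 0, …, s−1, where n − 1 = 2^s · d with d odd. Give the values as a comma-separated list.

n − 1 = 172 = 2^2 · 43, so s = 2 and d = 43.
x_0 = 2^43 mod 173 = 80.
x_1 = 80^2 mod 173 = 172.

80, 172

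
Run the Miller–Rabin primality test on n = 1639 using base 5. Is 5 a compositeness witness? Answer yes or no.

yes

n − 1 = 1638 = 2^1 · 819, so s = 1 and d = 819.
x_0 = 5^819 mod 1639 = 592.
x_0 ∉ {1, 1638} and s = 1, so 5 is a Miller–Rabin witness and 1639 is composite.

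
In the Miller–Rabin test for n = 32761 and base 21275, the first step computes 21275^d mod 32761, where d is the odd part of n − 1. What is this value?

n − 1 = 32760 = 2^3 · 4095, so s = 3 and d = 4095.
21275^4095 mod 32761 = 11384.

11384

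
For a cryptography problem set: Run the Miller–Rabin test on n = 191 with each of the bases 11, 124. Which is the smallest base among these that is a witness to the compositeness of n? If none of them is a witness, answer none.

none

n − 1 = 190 = 2^1 · 95, so s = 1 and d = 95.
Base 11: x_0 = 11^95 mod 191 = 190. x_0 = 190 ≡ −1, so 11 is not a witness.
Base 124: x_0 = 124^95 mod 191 = 190. x_0 = 190 ≡ −1, so 124 is not a witness.
No listed base is a witness for 191.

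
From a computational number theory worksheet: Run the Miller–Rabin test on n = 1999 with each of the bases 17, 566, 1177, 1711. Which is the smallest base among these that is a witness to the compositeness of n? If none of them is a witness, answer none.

none

n − 1 = 1998 = 2^1 · 999, so s = 1 and d = 999.
Base 17: x_0 = 17^999 mod 1999 = 1998. x_0 = 1998 ≡ −1, so 17 is not a witness.
Base 566: x_0 = 566^999 mod 1999 = 1. x_0 = 1, so 566 is not a witness.
Base 1177: x_0 = 1177^999 mod 1999 = 1. x_0 = 1, so 1177 is not a witness.
Base 1711: x_0 = 1711^999 mod 1999 = 1998. x_0 = 1998 ≡ −1, so 1711 is not a witness.
No listed base is a witness for 1999.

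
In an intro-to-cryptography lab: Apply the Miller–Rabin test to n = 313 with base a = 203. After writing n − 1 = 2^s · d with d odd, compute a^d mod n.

5

n − 1 = 312 = 2^3 · 39, so s = 3 and d = 39.
Repeated squaring mod 313: 203^1 ≡ 203, 203^2 ≡ 206, 203^4 ≡ 181, 203^8 ≡ 209, 203^16 ≡ 174, 203^32 ≡ 228.
39 = 32 + 4 + 2 + 1, so 203^39 ≡ 228·181·206·203 ≡ 5 (mod 313).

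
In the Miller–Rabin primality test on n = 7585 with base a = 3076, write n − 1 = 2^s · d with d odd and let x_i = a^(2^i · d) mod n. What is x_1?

3896

n − 1 = 7584 = 2^5 · 237, so s = 5 and d = 237.
By repeated squaring, 3076^237 ≡ 5536 (mod 7585).
x_0 = 5536.
x_1 = 5536^2 mod 7585 = 3896.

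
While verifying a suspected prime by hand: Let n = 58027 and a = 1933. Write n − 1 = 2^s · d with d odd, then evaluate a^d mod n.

1

n − 1 = 58026 = 2^1 · 29013, so s = 1 and d = 29013.
1933^29013 mod 58027 = 1.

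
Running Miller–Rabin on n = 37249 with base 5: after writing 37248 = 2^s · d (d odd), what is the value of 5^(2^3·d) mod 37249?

n − 1 = 37248 = 2^7 · 291, so s = 7 and d = 291.
Repeated squaring mod 37249: 5^1 ≡ 5, 5^2 ≡ 25, 5^4 ≡ 625, 5^8 ≡ 18135, 5^16 ≡ 6804, 5^32 ≡ 31158, 5^64 ≡ 277, 5^128 ≡ 2231, 5^256 ≡ 23244.
291 = 256 + 32 + 2 + 1, so 5^291 ≡ 23244·31158·25·5 ≡ 9139 (mod 37249).
x_0 = 9139.
x_1 = 9139^2 mod 37249 = 9063.
x_2 = 9063^2 mod 37249 = 3924.
x_3 = 3924^2 mod 37249 = 13939.

13939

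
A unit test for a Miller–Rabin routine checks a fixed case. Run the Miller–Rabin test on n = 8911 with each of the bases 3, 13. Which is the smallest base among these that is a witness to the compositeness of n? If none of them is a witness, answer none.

none

n − 1 = 8910 = 2^1 · 4455, so s = 1 and d = 4455.
Base 3: x_0 = 3^4455 mod 8911 = 8910. x_0 = 8910 ≡ −1, so 3 is not a witness.
Base 13: x_0 = 13^4455 mod 8911 = 8910. x_0 = 8910 ≡ −1, so 13 is not a witness.
No listed base is a witness for 8911.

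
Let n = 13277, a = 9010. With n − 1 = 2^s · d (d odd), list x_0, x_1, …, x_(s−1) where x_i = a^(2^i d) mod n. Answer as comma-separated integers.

11254, 3213

n − 1 = 13276 = 2^2 · 3319, so s = 2 and d = 3319.
x_0 = 9010^3319 mod 13277 = 11254.
x_1 = 11254^2 mod 13277 = 3213.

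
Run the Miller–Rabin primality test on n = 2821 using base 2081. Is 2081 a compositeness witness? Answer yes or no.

no

n − 1 = 2820 = 2^2 · 705, so s = 2 and d = 705.
x_0 = 2081^705 mod 2821 = 1.
x_0 = 1, so 2081 is not a witness.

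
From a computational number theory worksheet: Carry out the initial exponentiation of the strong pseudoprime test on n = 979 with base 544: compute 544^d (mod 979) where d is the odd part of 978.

n − 1 = 978 = 2^1 · 489, so s = 1 and d = 489.
By repeated squaring, 544^489 ≡ 53 (mod 979).

53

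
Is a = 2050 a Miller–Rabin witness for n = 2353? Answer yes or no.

yes

n − 1 = 2352 = 2^4 · 147, so s = 4 and d = 147.
x_0 = 2050^147 mod 2353 = 404.
x_0 is neither 1 nor 2352, so continue squaring.
x_1 = 404^2 mod 2353 = 859.
x_2 = 859^2 mod 2353 = 1392.
x_3 = 1392^2 mod 2353 = 1145.
Reached i = s−1 = 3 without hitting −1: 2050 is a Miller–Rabin witness and 2353 is composite.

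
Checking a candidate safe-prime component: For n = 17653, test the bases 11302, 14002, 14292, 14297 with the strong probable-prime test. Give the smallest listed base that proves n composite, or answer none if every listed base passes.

14002

n − 1 = 17652 = 2^2 · 4413, so s = 2 and d = 4413.
Base 11302: x_0 = 11302^4413 mod 17653 = 17652. x_0 = 17652 ≡ −1, so 11302 is not a witness.
Base 14002: x_0 = 14002^4413 mod 17653 = 9908. x_0 is neither 1 nor 17652, so continue squaring. x_1 = 9908^2 mod 17653 = 131. Reached i = s−1 = 1 without hitting −1: 14002 is a Miller–Rabin witness and 17653 is composite.
Base 14292: x_0 = 14292^4413 mod 17653 = 6711. x_0 is neither 1 nor 17652, so continue squaring. x_1 = 6711^2 mod 17653 = 4718. Reached i = s−1 = 1 without hitting −1: 14292 is a Miller–Rabin witness and 17653 is composite.
Base 14297: x_0 = 14297^4413 mod 17653 = 14113. x_0 is neither 1 nor 17652, so continue squaring. x_1 = 14113^2 mod 17653 = 15623. Reached i = s−1 = 1 without hitting −1: 14297 is a Miller–Rabin witness and 17653 is composite.
The smallest witness among the given bases is 14002.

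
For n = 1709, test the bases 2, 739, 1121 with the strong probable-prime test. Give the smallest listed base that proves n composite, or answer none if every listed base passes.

none

n − 1 = 1708 = 2^2 · 427, so s = 2 and d = 427.
Base 2: x_0 = 2^427 mod 1709 = 1319. x_0 is neither 1 nor 1708, so continue squaring. x_1 = 1319^2 mod 1709 = 1708. x_1 ≡ −1, so 2 is not a witness.
Base 739: x_0 = 739^427 mod 1709 = 1. x_0 = 1, so 739 is not a witness.
Base 1121: x_0 = 1121^427 mod 1709 = 390. x_0 is neither 1 nor 1708, so continue squaring. x_1 = 390^2 mod 1709 = 1708. x_1 ≡ −1, so 1121 is not a witness.
No listed base is a witness for 1709.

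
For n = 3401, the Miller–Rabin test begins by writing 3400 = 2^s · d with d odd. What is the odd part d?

Halving: 3400 → 1700 → 850 → 425; 425 is odd.
So 3400 = 2^3 · 425.

425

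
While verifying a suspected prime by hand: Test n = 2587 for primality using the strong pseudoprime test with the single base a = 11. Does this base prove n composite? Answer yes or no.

yes

n − 1 = 2586 = 2^1 · 1293, so s = 1 and d = 1293.
x_0 = 11^1293 mod 2587 = 1529.
x_0 ∉ {1, 2586} and s = 1, so 11 is a Miller–Rabin witness and 2587 is composite.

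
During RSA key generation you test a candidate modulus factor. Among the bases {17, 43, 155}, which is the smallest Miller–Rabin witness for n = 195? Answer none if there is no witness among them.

17

n − 1 = 194 = 2^1 · 97, so s = 1 and d = 97.
Base 17: x_0 = 17^97 mod 195 = 17. x_0 ∉ {1, 194} and s = 1, so 17 is a Miller–Rabin witness and 195 is composite.
Base 43: x_0 = 43^97 mod 195 = 43. x_0 ∉ {1, 194} and s = 1, so 43 is a Miller–Rabin witness and 195 is composite.
Base 155: x_0 = 155^97 mod 195 = 155. x_0 ∉ {1, 194} and s = 1, so 155 is a Miller–Rabin witness and 195 is composite.
The smallest witness among the given bases is 17.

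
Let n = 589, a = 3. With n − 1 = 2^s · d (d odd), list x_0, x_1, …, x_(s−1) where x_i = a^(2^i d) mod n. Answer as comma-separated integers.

426, 64

n − 1 = 588 = 2^2 · 147, so s = 2 and d = 147.
x_0 = 3^147 mod 589 = 426.
x_1 = 426^2 mod 589 = 64.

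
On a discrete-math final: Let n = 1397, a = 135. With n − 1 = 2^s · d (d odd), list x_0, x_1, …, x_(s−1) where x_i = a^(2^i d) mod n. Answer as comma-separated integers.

n − 1 = 1396 = 2^2 · 349, so s = 2 and d = 349.
x_0 = 135^349 mod 1397 = 1159.
x_1 = 1159^2 mod 1397 = 764.

1159, 764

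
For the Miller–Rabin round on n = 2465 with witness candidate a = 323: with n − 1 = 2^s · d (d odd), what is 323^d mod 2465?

1768

n − 1 = 2464 = 2^5 · 77, so s = 5 and d = 77.
323^77 mod 2465 = 1768.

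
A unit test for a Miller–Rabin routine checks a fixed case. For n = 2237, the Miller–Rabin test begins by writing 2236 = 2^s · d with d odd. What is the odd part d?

559

Halving: 2236 → 1118 → 559; 559 is odd.
So 2236 = 2^2 · 559.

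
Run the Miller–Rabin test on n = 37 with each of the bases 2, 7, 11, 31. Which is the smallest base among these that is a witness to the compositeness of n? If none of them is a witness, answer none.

none

n − 1 = 36 = 2^2 · 9, so s = 2 and d = 9.
Base 2: x_0 = 2^9 mod 37 = 31. x_0 is neither 1 nor 36, so continue squaring. x_1 = 31^2 mod 37 = 36. x_1 ≡ −1, so 2 is not a witness.
Base 7: x_0 = 7^9 mod 37 = 1. x_0 = 1, so 7 is not a witness.
Base 11: x_0 = 11^9 mod 37 = 36. x_0 = 36 ≡ −1, so 11 is not a witness.
Base 31: x_0 = 31^9 mod 37 = 31. x_0 is neither 1 nor 36, so continue squaring. x_1 = 31^2 mod 37 = 36. x_1 ≡ −1, so 31 is not a witness.
No listed base is a witness for 37.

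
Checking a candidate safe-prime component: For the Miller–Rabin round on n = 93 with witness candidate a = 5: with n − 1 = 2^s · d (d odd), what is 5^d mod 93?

56

n − 1 = 92 = 2^2 · 23, so s = 2 and d = 23.
5^23 mod 93 = 56.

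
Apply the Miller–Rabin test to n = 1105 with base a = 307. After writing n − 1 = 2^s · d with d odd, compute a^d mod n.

307

n − 1 = 1104 = 2^4 · 69, so s = 4 and d = 69.
Repeated squaring mod 1105: 307^1 ≡ 307, 307^2 ≡ 324, 307^4 ≡ 1, 307^8 ≡ 1, 307^16 ≡ 1, 307^32 ≡ 1, 307^64 ≡ 1.
69 = 64 + 4 + 1, so 307^69 ≡ 1·1·307 ≡ 307 (mod 1105).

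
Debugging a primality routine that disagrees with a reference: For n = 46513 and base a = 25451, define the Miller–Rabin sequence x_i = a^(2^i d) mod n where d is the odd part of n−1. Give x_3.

n − 1 = 46512 = 2^4 · 2907, so s = 4 and d = 2907.
Repeated squaring mod 46513: 25451^1 ≡ 25451, 25451^2 ≡ 13363, 25451^4 ≡ 6362, 25451^8 ≡ 8734, 25451^16 ≡ 1436, 25451^32 ≡ 15524, 25451^64 ≡ 10723, 25451^128 ≡ 2593, 25451^256 ≡ 25777, 25451^512 ≡ 15524, 25451^1024 ≡ 10723, 25451^2048 ≡ 2593.
2907 = 2048 + 512 + 256 + 64 + 16 + 8 + 2 + 1, so 25451^2907 ≡ 2593·15524·25777·10723·1436·8734·13363·25451 ≡ 510 (mod 46513).
x_0 = 510.
x_1 = 510^2 mod 46513 = 27535.
x_2 = 27535^2 mod 46513 = 14325.
x_3 = 14325^2 mod 46513 = 36782.

36782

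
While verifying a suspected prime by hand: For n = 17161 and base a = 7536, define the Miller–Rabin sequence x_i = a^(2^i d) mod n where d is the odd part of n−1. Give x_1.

16507

n − 1 = 17160 = 2^3 · 2145, so s = 3 and d = 2145.
x_0 = 7536^2145 mod 17161 = 8907.
x_1 = 8907^2 mod 17161 = 16507.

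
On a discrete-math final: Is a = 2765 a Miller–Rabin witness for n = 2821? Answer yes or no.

n − 1 = 2820 = 2^2 · 705, so s = 2 and d = 705.
Repeated squaring mod 2821: 2765^1 ≡ 2765, 2765^2 ≡ 315, 2765^4 ≡ 490, 2765^8 ≡ 315, 2765^16 ≡ 490, 2765^32 ≡ 315, 2765^64 ≡ 490, 2765^128 ≡ 315, 2765^256 ≡ 490, 2765^512 ≡ 315.
705 = 512 + 128 + 64 + 1, so 2765^705 ≡ 315·315·490·2765 ≡ 2107 (mod 2821).
x_0 = 2765^705 mod 2821 = 2107.
x_0 is neither 1 nor 2820, so continue squaring.
x_1 = 2107^2 mod 2821 = 2016.
Reached i = s−1 = 1 without hitting −1: 2765 is a Miller–Rabin witness and 2821 is composite.

yes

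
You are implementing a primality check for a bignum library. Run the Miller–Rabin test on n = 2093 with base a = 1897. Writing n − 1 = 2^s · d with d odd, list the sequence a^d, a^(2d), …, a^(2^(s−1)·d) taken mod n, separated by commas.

n − 1 = 2092 = 2^2 · 523, so s = 2 and d = 523.
x_0 = 1897^523 mod 2093 = 1624.
x_1 = 1624^2 mod 2093 = 196.

1624, 196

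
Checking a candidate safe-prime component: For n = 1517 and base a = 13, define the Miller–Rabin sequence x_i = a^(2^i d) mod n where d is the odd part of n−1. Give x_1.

1427

n − 1 = 1516 = 2^2 · 379, so s = 2 and d = 379.
x_0 = 13^379 mod 1517 = 801.
x_1 = 801^2 mod 1517 = 1427.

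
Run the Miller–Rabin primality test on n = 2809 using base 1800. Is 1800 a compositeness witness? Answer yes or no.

n − 1 = 2808 = 2^3 · 351, so s = 3 and d = 351.
x_0 = 1800^351 mod 2809 = 2309.
x_0 is neither 1 nor 2808, so continue squaring.
x_1 = 2309^2 mod 2809 = 2808.
x_1 ≡ −1, so 1800 is not a witness.

no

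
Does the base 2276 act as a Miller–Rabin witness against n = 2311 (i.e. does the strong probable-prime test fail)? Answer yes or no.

n − 1 = 2310 = 2^1 · 1155, so s = 1 and d = 1155.
Repeated squaring mod 2311: 2276^1 ≡ 2276, 2276^2 ≡ 1225, 2276^4 ≡ 786, 2276^8 ≡ 759, 2276^16 ≡ 642, 2276^32 ≡ 806, 2276^64 ≡ 245, 2276^128 ≡ 2250, 2276^256 ≡ 1410, 2276^512 ≡ 640, 2276^1024 ≡ 553.
1155 = 1024 + 128 + 2 + 1, so 2276^1155 ≡ 553·2250·1225·2276 ≡ 1 (mod 2311).
x_0 = 2276^1155 mod 2311 = 1.
x_0 = 1, so 2276 is not a witness.

no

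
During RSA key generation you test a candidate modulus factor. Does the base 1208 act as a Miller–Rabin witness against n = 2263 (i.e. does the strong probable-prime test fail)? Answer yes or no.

yes

n − 1 = 2262 = 2^1 · 1131, so s = 1 and d = 1131.
By repeated squaring, 1208^1131 ≡ 2014 (mod 2263).
x_0 = 1208^1131 mod 2263 = 2014.
x_0 ∉ {1, 2262} and s = 1, so 1208 is a Miller–Rabin witness and 2263 is composite.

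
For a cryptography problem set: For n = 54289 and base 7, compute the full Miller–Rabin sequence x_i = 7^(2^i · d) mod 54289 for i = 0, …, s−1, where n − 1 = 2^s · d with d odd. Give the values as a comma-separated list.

n − 1 = 54288 = 2^4 · 3393, so s = 4 and d = 3393.
x_0 = 7^3393 mod 54289 = 38301.
x_1 = 38301^2 mod 54289 = 23532.
x_2 = 23532^2 mod 54289 = 7224.
x_3 = 7224^2 mod 54289 = 14447.

38301, 23532, 7224, 14447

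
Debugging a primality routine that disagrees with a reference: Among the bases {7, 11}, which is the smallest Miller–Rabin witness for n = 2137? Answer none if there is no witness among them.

n − 1 = 2136 = 2^3 · 267, so s = 3 and d = 267.
Base 7: x_0 = 7^267 mod 2137 = 296. x_0 is neither 1 nor 2136, so continue squaring. x_1 = 296^2 mod 2137 = 2136. x_1 ≡ −1, so 7 is not a witness.
Base 11: x_0 = 11^267 mod 2137 = 296. x_0 is neither 1 nor 2136, so continue squaring. x_1 = 296^2 mod 2137 = 2136. x_1 ≡ −1, so 11 is not a witness.
No listed base is a witness for 2137.

none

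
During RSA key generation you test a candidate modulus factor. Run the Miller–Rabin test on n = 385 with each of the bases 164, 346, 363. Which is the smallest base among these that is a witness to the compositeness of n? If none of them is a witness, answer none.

n − 1 = 384 = 2^7 · 3, so s = 7 and d = 3.
Base 164: x_0 = 164^3 mod 385 = 384. x_0 = 384 ≡ −1, so 164 is not a witness.
Base 346: x_0 = 346^3 mod 385 = 356. x_0 is neither 1 nor 384, so continue squaring. x_1 = 356^2 mod 385 = 71. x_2 = 71^2 mod 385 = 36. x_3 = 36^2 mod 385 = 141. x_4 = 141^2 mod 385 = 246. x_5 = 246^2 mod 385 = 71. x_6 = 71^2 mod 385 = 36. Reached i = s−1 = 6 without hitting −1: 346 is a Miller–Rabin witness and 385 is composite.
Base 363: x_0 = 363^3 mod 385 = 132. x_0 is neither 1 nor 384, so continue squaring. x_1 = 132^2 mod 385 = 99. x_2 = 99^2 mod 385 = 176. x_3 = 176^2 mod 385 = 176. x_4 = 176^2 mod 385 = 176. x_5 = 176^2 mod 385 = 176. x_6 = 176^2 mod 385 = 176. Reached i = s−1 = 6 without hitting −1: 363 is a Miller–Rabin witness and 385 is composite.
The smallest witness among the given bases is 346.

346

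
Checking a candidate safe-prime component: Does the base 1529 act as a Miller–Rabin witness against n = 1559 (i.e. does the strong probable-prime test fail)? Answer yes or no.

n − 1 = 1558 = 2^1 · 779, so s = 1 and d = 779.
x_0 = 1529^779 mod 1559 = 1558.
x_0 = 1558 ≡ −1, so 1529 is not a witness.

no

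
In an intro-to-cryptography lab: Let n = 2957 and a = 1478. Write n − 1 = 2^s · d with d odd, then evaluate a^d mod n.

1222

n − 1 = 2956 = 2^2 · 739, so s = 2 and d = 739.
1478^739 mod 2957 = 1222.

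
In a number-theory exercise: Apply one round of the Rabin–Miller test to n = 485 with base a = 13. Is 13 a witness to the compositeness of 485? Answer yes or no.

yes

n − 1 = 484 = 2^2 · 121, so s = 2 and d = 121.
x_0 = 13^121 mod 485 = 383.
x_0 is neither 1 nor 484, so continue squaring.
x_1 = 383^2 mod 485 = 219.
Reached i = s−1 = 1 without hitting −1: 13 is a Miller–Rabin witness and 485 is composite.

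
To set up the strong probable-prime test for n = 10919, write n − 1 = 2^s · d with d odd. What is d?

Halving: 10918 → 5459; 5459 is odd.
So 10918 = 2^1 · 5459.

5459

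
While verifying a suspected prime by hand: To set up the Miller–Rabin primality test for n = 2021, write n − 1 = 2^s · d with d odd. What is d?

505

Halving: 2020 → 1010 → 505; 505 is odd.
So 2020 = 2^2 · 505.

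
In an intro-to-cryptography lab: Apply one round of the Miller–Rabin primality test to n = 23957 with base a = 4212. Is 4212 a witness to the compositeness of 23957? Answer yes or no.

n − 1 = 23956 = 2^2 · 5989, so s = 2 and d = 5989.
x_0 = 4212^5989 mod 23957 = 17611.
x_0 is neither 1 nor 23956, so continue squaring.
x_1 = 17611^2 mod 23957 = 23956.
x_1 ≡ −1, so 4212 is not a witness.

no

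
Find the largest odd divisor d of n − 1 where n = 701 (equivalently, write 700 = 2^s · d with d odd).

Halving: 700 → 350 → 175; 175 is odd.
So 700 = 2^2 · 175.

175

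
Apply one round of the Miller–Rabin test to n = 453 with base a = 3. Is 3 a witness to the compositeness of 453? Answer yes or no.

n − 1 = 452 = 2^2 · 113, so s = 2 and d = 113.
x_0 = 3^113 mod 453 = 216.
x_0 is neither 1 nor 452, so continue squaring.
x_1 = 216^2 mod 453 = 450.
Reached i = s−1 = 1 without hitting −1: 3 is a Miller–Rabin witness and 453 is composite.

yes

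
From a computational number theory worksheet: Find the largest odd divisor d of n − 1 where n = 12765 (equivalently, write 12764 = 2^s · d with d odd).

Halving: 12764 → 6382 → 3191; 3191 is odd.
So 12764 = 2^2 · 3191.

3191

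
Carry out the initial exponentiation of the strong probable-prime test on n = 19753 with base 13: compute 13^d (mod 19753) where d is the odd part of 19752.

n − 1 = 19752 = 2^3 · 2469, so s = 3 and d = 2469.
13^2469 mod 19753 = 9180.

9180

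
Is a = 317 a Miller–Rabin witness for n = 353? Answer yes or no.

no

n − 1 = 352 = 2^5 · 11, so s = 5 and d = 11.
x_0 = 317^11 mod 353 = 60.
x_0 is neither 1 nor 352, so continue squaring.
x_1 = 60^2 mod 353 = 70.
x_2 = 70^2 mod 353 = 311.
x_3 = 311^2 mod 353 = 352.
x_3 ≡ −1, so 317 is not a witness.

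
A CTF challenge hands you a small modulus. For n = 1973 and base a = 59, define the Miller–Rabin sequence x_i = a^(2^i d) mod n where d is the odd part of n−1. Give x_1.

1

n − 1 = 1972 = 2^2 · 493, so s = 2 and d = 493.
x_0 = 59^493 mod 1973 = 1.
x_1 = 1^2 mod 1973 = 1.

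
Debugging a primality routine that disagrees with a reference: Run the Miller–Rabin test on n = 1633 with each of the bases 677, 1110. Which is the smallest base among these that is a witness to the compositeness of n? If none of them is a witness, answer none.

n − 1 = 1632 = 2^5 · 51, so s = 5 and d = 51.
Base 677: x_0 = 677^51 mod 1633 = 1256. x_0 is neither 1 nor 1632, so continue squaring. x_1 = 1256^2 mod 1633 = 58. x_2 = 58^2 mod 1633 = 98. x_3 = 98^2 mod 1633 = 1439. x_4 = 1439^2 mod 1633 = 77. Reached i = s−1 = 4 without hitting −1: 677 is a Miller–Rabin witness and 1633 is composite.
Base 1110: x_0 = 1110^51 mod 1633 = 463. x_0 is neither 1 nor 1632, so continue squaring. x_1 = 463^2 mod 1633 = 446. x_2 = 446^2 mod 1633 = 1323. x_3 = 1323^2 mod 1633 = 1386. x_4 = 1386^2 mod 1633 = 588. Reached i = s−1 = 4 without hitting −1: 1110 is a Miller–Rabin witness and 1633 is composite.
The smallest witness among the given bases is 677.

677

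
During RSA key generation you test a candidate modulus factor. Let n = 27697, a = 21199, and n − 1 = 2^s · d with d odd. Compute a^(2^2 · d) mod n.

1

n − 1 = 27696 = 2^4 · 1731, so s = 4 and d = 1731.
x_0 = 21199^1731 mod 27697 = 1.
x_1 = 1^2 mod 27697 = 1.
x_2 = 1^2 mod 27697 = 1.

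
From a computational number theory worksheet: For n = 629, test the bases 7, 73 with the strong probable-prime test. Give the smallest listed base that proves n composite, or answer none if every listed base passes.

n − 1 = 628 = 2^2 · 157, so s = 2 and d = 157.
Base 7: x_0 = 7^157 mod 629 = 329. x_0 is neither 1 nor 628, so continue squaring. x_1 = 329^2 mod 629 = 53. Reached i = s−1 = 1 without hitting −1: 7 is a Miller–Rabin witness and 629 is composite.
Base 73: x_0 = 73^157 mod 629 = 258. x_0 is neither 1 nor 628, so continue squaring. x_1 = 258^2 mod 629 = 519. Reached i = s−1 = 1 without hitting −1: 73 is a Miller–Rabin witness and 629 is composite.
The smallest witness among the given bases is 7.

7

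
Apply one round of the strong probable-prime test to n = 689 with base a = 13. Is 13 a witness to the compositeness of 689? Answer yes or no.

n − 1 = 688 = 2^4 · 43, so s = 4 and d = 43.
x_0 = 13^43 mod 689 = 312.
x_0 is neither 1 nor 688, so continue squaring.
x_1 = 312^2 mod 689 = 195.
x_2 = 195^2 mod 689 = 130.
x_3 = 130^2 mod 689 = 364.
Reached i = s−1 = 3 without hitting −1: 13 is a Miller–Rabin witness and 689 is composite.

yes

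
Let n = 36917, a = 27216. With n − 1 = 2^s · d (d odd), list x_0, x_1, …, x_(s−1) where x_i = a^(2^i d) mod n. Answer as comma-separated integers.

939, 32630

n − 1 = 36916 = 2^2 · 9229, so s = 2 and d = 9229.
x_0 = 27216^9229 mod 36917 = 939.
x_1 = 939^2 mod 36917 = 32630.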